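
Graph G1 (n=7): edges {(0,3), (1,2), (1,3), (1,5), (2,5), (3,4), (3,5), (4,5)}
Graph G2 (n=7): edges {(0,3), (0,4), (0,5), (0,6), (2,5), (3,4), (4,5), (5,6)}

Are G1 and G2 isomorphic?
Yes, isomorphic

The graphs are isomorphic.
One valid mapping φ: V(G1) → V(G2): 0→2, 1→4, 2→3, 3→5, 4→6, 5→0, 6→1

Verify φ preserves adjacency — for each edge of G1, its image is an edge of G2:
  (0,3) → (φ(0),φ(3)) = (2,5) ∈ E(G2) ✓
  (1,2) → (φ(1),φ(2)) = (3,4) ∈ E(G2) ✓
  (1,3) → (φ(1),φ(3)) = (4,5) ∈ E(G2) ✓
  (1,5) → (φ(1),φ(5)) = (0,4) ∈ E(G2) ✓
  (2,5) → (φ(2),φ(5)) = (0,3) ∈ E(G2) ✓
  (3,4) → (φ(3),φ(4)) = (5,6) ∈ E(G2) ✓
  (3,5) → (φ(3),φ(5)) = (0,5) ∈ E(G2) ✓
  (4,5) → (φ(4),φ(5)) = (0,6) ∈ E(G2) ✓
All 8 edges of G1 map to edges of G2, and |E(G1)| = |E(G2)| = 8, so φ is a bijection on edges as well as vertices. Hence G1 ≅ G2.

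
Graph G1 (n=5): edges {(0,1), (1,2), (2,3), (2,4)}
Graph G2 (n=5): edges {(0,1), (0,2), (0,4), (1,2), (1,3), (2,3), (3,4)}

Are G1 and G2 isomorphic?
No, not isomorphic

The graphs are NOT isomorphic.

Counting triangles (3-cliques): G1 has 0, G2 has 2.
Triangle count is an isomorphism invariant, so differing triangle counts rule out isomorphism.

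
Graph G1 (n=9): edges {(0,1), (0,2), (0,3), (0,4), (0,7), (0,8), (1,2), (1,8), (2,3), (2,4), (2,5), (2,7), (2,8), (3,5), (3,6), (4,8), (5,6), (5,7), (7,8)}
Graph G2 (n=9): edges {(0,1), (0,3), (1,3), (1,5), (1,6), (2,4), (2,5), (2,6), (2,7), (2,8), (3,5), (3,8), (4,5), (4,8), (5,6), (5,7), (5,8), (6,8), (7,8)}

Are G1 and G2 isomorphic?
Yes, isomorphic

The graphs are isomorphic.
One valid mapping φ: V(G1) → V(G2): 0→8, 1→4, 2→5, 3→3, 4→7, 5→1, 6→0, 7→6, 8→2

Verify φ preserves adjacency — for each edge of G1, its image is an edge of G2:
  (0,1) → (φ(0),φ(1)) = (4,8) ∈ E(G2) ✓
  (0,2) → (φ(0),φ(2)) = (5,8) ∈ E(G2) ✓
  (0,3) → (φ(0),φ(3)) = (3,8) ∈ E(G2) ✓
  (0,4) → (φ(0),φ(4)) = (7,8) ∈ E(G2) ✓
  (0,7) → (φ(0),φ(7)) = (6,8) ∈ E(G2) ✓
  (0,8) → (φ(0),φ(8)) = (2,8) ∈ E(G2) ✓
  (1,2) → (φ(1),φ(2)) = (4,5) ∈ E(G2) ✓
  (1,8) → (φ(1),φ(8)) = (2,4) ∈ E(G2) ✓
  (2,3) → (φ(2),φ(3)) = (3,5) ∈ E(G2) ✓
  (2,4) → (φ(2),φ(4)) = (5,7) ∈ E(G2) ✓
  (2,5) → (φ(2),φ(5)) = (1,5) ∈ E(G2) ✓
  (2,7) → (φ(2),φ(7)) = (5,6) ∈ E(G2) ✓
  (2,8) → (φ(2),φ(8)) = (2,5) ∈ E(G2) ✓
  (3,5) → (φ(3),φ(5)) = (1,3) ∈ E(G2) ✓
  (3,6) → (φ(3),φ(6)) = (0,3) ∈ E(G2) ✓
  (4,8) → (φ(4),φ(8)) = (2,7) ∈ E(G2) ✓
  (5,6) → (φ(5),φ(6)) = (0,1) ∈ E(G2) ✓
  (5,7) → (φ(5),φ(7)) = (1,6) ∈ E(G2) ✓
  (7,8) → (φ(7),φ(8)) = (2,6) ∈ E(G2) ✓
All 19 edges of G1 map to edges of G2, and |E(G1)| = |E(G2)| = 19, so φ is a bijection on edges as well as vertices. Hence G1 ≅ G2.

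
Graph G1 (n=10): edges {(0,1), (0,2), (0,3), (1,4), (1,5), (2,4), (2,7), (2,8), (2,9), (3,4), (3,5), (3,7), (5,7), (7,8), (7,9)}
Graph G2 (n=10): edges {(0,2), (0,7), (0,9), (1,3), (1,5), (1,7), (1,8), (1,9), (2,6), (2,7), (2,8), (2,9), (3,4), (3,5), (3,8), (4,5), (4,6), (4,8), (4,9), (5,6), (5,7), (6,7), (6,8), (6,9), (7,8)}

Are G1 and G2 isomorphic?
No, not isomorphic

The graphs are NOT isomorphic.

Counting triangles (3-cliques): G1 has 3, G2 has 17.
Triangle count is an isomorphism invariant, so differing triangle counts rule out isomorphism.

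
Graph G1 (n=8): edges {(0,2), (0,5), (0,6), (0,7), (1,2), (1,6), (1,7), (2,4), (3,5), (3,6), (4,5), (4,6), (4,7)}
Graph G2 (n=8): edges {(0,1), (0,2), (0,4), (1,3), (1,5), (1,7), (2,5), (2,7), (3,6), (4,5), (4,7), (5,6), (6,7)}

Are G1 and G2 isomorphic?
Yes, isomorphic

The graphs are isomorphic.
One valid mapping φ: V(G1) → V(G2): 0→7, 1→0, 2→2, 3→3, 4→5, 5→6, 6→1, 7→4

Verify φ preserves adjacency — for each edge of G1, its image is an edge of G2:
  (0,2) → (φ(0),φ(2)) = (2,7) ∈ E(G2) ✓
  (0,5) → (φ(0),φ(5)) = (6,7) ∈ E(G2) ✓
  (0,6) → (φ(0),φ(6)) = (1,7) ∈ E(G2) ✓
  (0,7) → (φ(0),φ(7)) = (4,7) ∈ E(G2) ✓
  (1,2) → (φ(1),φ(2)) = (0,2) ∈ E(G2) ✓
  (1,6) → (φ(1),φ(6)) = (0,1) ∈ E(G2) ✓
  (1,7) → (φ(1),φ(7)) = (0,4) ∈ E(G2) ✓
  (2,4) → (φ(2),φ(4)) = (2,5) ∈ E(G2) ✓
  (3,5) → (φ(3),φ(5)) = (3,6) ∈ E(G2) ✓
  (3,6) → (φ(3),φ(6)) = (1,3) ∈ E(G2) ✓
  (4,5) → (φ(4),φ(5)) = (5,6) ∈ E(G2) ✓
  (4,6) → (φ(4),φ(6)) = (1,5) ∈ E(G2) ✓
  (4,7) → (φ(4),φ(7)) = (4,5) ∈ E(G2) ✓
All 13 edges of G1 map to edges of G2, and |E(G1)| = |E(G2)| = 13, so φ is a bijection on edges as well as vertices. Hence G1 ≅ G2.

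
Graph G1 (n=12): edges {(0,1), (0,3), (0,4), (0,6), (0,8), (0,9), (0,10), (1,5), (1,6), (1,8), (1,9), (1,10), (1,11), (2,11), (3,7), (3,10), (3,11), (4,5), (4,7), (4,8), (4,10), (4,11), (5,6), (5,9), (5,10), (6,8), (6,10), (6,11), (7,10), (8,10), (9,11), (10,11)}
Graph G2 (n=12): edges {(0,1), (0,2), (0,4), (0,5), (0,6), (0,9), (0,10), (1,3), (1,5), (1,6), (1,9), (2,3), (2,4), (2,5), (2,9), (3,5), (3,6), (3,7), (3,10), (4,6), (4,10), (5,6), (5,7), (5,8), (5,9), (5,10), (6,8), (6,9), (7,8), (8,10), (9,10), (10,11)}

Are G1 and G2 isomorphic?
Yes, isomorphic

The graphs are isomorphic.
One valid mapping φ: V(G1) → V(G2): 0→6, 1→0, 2→11, 3→8, 4→3, 5→2, 6→9, 7→7, 8→1, 9→4, 10→5, 11→10

Verify φ preserves adjacency — for each edge of G1, its image is an edge of G2:
  (0,1) → (φ(0),φ(1)) = (0,6) ∈ E(G2) ✓
  (0,3) → (φ(0),φ(3)) = (6,8) ∈ E(G2) ✓
  (0,4) → (φ(0),φ(4)) = (3,6) ∈ E(G2) ✓
  (0,6) → (φ(0),φ(6)) = (6,9) ∈ E(G2) ✓
  (0,8) → (φ(0),φ(8)) = (1,6) ∈ E(G2) ✓
  (0,9) → (φ(0),φ(9)) = (4,6) ∈ E(G2) ✓
  (0,10) → (φ(0),φ(10)) = (5,6) ∈ E(G2) ✓
  (1,5) → (φ(1),φ(5)) = (0,2) ∈ E(G2) ✓
  (1,6) → (φ(1),φ(6)) = (0,9) ∈ E(G2) ✓
  (1,8) → (φ(1),φ(8)) = (0,1) ∈ E(G2) ✓
  (1,9) → (φ(1),φ(9)) = (0,4) ∈ E(G2) ✓
  (1,10) → (φ(1),φ(10)) = (0,5) ∈ E(G2) ✓
  (1,11) → (φ(1),φ(11)) = (0,10) ∈ E(G2) ✓
  (2,11) → (φ(2),φ(11)) = (10,11) ∈ E(G2) ✓
  (3,7) → (φ(3),φ(7)) = (7,8) ∈ E(G2) ✓
  (3,10) → (φ(3),φ(10)) = (5,8) ∈ E(G2) ✓
  (3,11) → (φ(3),φ(11)) = (8,10) ∈ E(G2) ✓
  (4,5) → (φ(4),φ(5)) = (2,3) ∈ E(G2) ✓
  (4,7) → (φ(4),φ(7)) = (3,7) ∈ E(G2) ✓
  (4,8) → (φ(4),φ(8)) = (1,3) ∈ E(G2) ✓
  (4,10) → (φ(4),φ(10)) = (3,5) ∈ E(G2) ✓
  (4,11) → (φ(4),φ(11)) = (3,10) ∈ E(G2) ✓
  (5,6) → (φ(5),φ(6)) = (2,9) ∈ E(G2) ✓
  (5,9) → (φ(5),φ(9)) = (2,4) ∈ E(G2) ✓
  (5,10) → (φ(5),φ(10)) = (2,5) ∈ E(G2) ✓
  (6,8) → (φ(6),φ(8)) = (1,9) ∈ E(G2) ✓
  (6,10) → (φ(6),φ(10)) = (5,9) ∈ E(G2) ✓
  (6,11) → (φ(6),φ(11)) = (9,10) ∈ E(G2) ✓
  (7,10) → (φ(7),φ(10)) = (5,7) ∈ E(G2) ✓
  (8,10) → (φ(8),φ(10)) = (1,5) ∈ E(G2) ✓
  (9,11) → (φ(9),φ(11)) = (4,10) ∈ E(G2) ✓
  (10,11) → (φ(10),φ(11)) = (5,10) ∈ E(G2) ✓
All 32 edges of G1 map to edges of G2, and |E(G1)| = |E(G2)| = 32, so φ is a bijection on edges as well as vertices. Hence G1 ≅ G2.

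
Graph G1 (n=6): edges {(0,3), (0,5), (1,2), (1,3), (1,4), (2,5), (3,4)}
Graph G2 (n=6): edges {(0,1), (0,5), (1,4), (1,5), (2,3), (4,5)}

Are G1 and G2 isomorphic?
No, not isomorphic

The graphs are NOT isomorphic.

Counting triangles (3-cliques): G1 has 1, G2 has 2.
Triangle count is an isomorphism invariant, so differing triangle counts rule out isomorphism.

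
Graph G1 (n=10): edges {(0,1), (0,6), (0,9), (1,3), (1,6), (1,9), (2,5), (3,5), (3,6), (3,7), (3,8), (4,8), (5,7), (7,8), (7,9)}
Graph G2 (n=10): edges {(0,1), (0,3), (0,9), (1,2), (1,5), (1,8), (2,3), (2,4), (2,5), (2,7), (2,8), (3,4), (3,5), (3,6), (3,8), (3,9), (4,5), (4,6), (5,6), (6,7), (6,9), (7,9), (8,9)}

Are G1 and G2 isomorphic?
No, not isomorphic

The graphs are NOT isomorphic.

Counting triangles (3-cliques): G1 has 5, G2 has 14.
Triangle count is an isomorphism invariant, so differing triangle counts rule out isomorphism.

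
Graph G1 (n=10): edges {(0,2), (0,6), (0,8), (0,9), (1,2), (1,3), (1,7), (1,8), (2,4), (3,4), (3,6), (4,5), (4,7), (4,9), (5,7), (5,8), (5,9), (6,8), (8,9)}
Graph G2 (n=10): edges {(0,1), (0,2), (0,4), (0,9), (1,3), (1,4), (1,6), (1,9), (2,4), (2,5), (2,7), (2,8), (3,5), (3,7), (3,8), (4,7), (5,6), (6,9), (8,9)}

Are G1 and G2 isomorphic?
Yes, isomorphic

The graphs are isomorphic.
One valid mapping φ: V(G1) → V(G2): 0→9, 1→3, 2→8, 3→5, 4→2, 5→4, 6→6, 7→7, 8→1, 9→0

Verify φ preserves adjacency — for each edge of G1, its image is an edge of G2:
  (0,2) → (φ(0),φ(2)) = (8,9) ∈ E(G2) ✓
  (0,6) → (φ(0),φ(6)) = (6,9) ∈ E(G2) ✓
  (0,8) → (φ(0),φ(8)) = (1,9) ∈ E(G2) ✓
  (0,9) → (φ(0),φ(9)) = (0,9) ∈ E(G2) ✓
  (1,2) → (φ(1),φ(2)) = (3,8) ∈ E(G2) ✓
  (1,3) → (φ(1),φ(3)) = (3,5) ∈ E(G2) ✓
  (1,7) → (φ(1),φ(7)) = (3,7) ∈ E(G2) ✓
  (1,8) → (φ(1),φ(8)) = (1,3) ∈ E(G2) ✓
  (2,4) → (φ(2),φ(4)) = (2,8) ∈ E(G2) ✓
  (3,4) → (φ(3),φ(4)) = (2,5) ∈ E(G2) ✓
  (3,6) → (φ(3),φ(6)) = (5,6) ∈ E(G2) ✓
  (4,5) → (φ(4),φ(5)) = (2,4) ∈ E(G2) ✓
  (4,7) → (φ(4),φ(7)) = (2,7) ∈ E(G2) ✓
  (4,9) → (φ(4),φ(9)) = (0,2) ∈ E(G2) ✓
  (5,7) → (φ(5),φ(7)) = (4,7) ∈ E(G2) ✓
  (5,8) → (φ(5),φ(8)) = (1,4) ∈ E(G2) ✓
  (5,9) → (φ(5),φ(9)) = (0,4) ∈ E(G2) ✓
  (6,8) → (φ(6),φ(8)) = (1,6) ∈ E(G2) ✓
  (8,9) → (φ(8),φ(9)) = (0,1) ∈ E(G2) ✓
All 19 edges of G1 map to edges of G2, and |E(G1)| = |E(G2)| = 19, so φ is a bijection on edges as well as vertices. Hence G1 ≅ G2.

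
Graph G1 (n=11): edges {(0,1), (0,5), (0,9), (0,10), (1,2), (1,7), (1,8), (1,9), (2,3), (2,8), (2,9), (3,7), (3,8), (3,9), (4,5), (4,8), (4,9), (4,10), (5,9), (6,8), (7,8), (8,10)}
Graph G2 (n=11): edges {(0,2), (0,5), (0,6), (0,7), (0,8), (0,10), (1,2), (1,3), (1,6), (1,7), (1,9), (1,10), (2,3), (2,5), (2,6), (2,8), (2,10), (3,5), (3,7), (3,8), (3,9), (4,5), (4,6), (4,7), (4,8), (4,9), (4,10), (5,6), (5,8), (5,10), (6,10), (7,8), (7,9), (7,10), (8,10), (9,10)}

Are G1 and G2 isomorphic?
No, not isomorphic

The graphs are NOT isomorphic.

Counting triangles (3-cliques): G1 has 10, G2 has 43.
Triangle count is an isomorphism invariant, so differing triangle counts rule out isomorphism.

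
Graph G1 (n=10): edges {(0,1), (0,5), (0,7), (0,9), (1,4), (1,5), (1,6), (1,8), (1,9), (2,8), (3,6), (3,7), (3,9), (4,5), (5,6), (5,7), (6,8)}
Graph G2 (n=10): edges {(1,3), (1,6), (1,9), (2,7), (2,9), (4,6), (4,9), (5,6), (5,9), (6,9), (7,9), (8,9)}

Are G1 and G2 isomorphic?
No, not isomorphic

The graphs are NOT isomorphic.

Degrees in G1: deg(0)=4, deg(1)=6, deg(2)=1, deg(3)=3, deg(4)=2, deg(5)=5, deg(6)=4, deg(7)=3, deg(8)=3, deg(9)=3.
Sorted degree sequence of G1: [6, 5, 4, 4, 3, 3, 3, 3, 2, 1].
Degrees in G2: deg(0)=0, deg(1)=3, deg(2)=2, deg(3)=1, deg(4)=2, deg(5)=2, deg(6)=4, deg(7)=2, deg(8)=1, deg(9)=7.
Sorted degree sequence of G2: [7, 4, 3, 2, 2, 2, 2, 1, 1, 0].
The (sorted) degree sequence is an isomorphism invariant, so since G1 and G2 have different degree sequences they cannot be isomorphic.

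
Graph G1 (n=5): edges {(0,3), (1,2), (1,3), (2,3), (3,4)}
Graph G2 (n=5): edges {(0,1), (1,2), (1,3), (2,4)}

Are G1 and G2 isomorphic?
No, not isomorphic

The graphs are NOT isomorphic.

Counting triangles (3-cliques): G1 has 1, G2 has 0.
Triangle count is an isomorphism invariant, so differing triangle counts rule out isomorphism.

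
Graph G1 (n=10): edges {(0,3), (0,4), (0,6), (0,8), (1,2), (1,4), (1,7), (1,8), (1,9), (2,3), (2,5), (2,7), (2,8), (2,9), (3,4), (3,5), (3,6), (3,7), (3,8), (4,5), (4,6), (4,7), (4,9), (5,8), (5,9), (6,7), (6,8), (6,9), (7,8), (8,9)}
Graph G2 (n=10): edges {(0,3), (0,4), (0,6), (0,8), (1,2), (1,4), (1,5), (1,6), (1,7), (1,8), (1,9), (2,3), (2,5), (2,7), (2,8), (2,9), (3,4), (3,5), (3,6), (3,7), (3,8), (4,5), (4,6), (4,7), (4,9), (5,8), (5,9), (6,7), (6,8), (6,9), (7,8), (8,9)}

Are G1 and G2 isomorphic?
No, not isomorphic

The graphs are NOT isomorphic.

Counting edges: G1 has 30 edge(s); G2 has 32 edge(s).
Edge count is an isomorphism invariant (a bijection on vertices induces a bijection on edges), so differing edge counts rule out isomorphism.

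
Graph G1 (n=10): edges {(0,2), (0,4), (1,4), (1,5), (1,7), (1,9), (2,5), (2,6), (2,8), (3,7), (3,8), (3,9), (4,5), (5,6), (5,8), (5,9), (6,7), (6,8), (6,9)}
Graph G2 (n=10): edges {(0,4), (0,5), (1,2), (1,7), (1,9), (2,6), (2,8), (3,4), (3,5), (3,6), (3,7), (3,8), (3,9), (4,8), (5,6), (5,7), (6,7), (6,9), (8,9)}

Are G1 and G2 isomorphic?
Yes, isomorphic

The graphs are isomorphic.
One valid mapping φ: V(G1) → V(G2): 0→0, 1→8, 2→5, 3→1, 4→4, 5→3, 6→6, 7→2, 8→7, 9→9

Verify φ preserves adjacency — for each edge of G1, its image is an edge of G2:
  (0,2) → (φ(0),φ(2)) = (0,5) ∈ E(G2) ✓
  (0,4) → (φ(0),φ(4)) = (0,4) ∈ E(G2) ✓
  (1,4) → (φ(1),φ(4)) = (4,8) ∈ E(G2) ✓
  (1,5) → (φ(1),φ(5)) = (3,8) ∈ E(G2) ✓
  (1,7) → (φ(1),φ(7)) = (2,8) ∈ E(G2) ✓
  (1,9) → (φ(1),φ(9)) = (8,9) ∈ E(G2) ✓
  (2,5) → (φ(2),φ(5)) = (3,5) ∈ E(G2) ✓
  (2,6) → (φ(2),φ(6)) = (5,6) ∈ E(G2) ✓
  (2,8) → (φ(2),φ(8)) = (5,7) ∈ E(G2) ✓
  (3,7) → (φ(3),φ(7)) = (1,2) ∈ E(G2) ✓
  (3,8) → (φ(3),φ(8)) = (1,7) ∈ E(G2) ✓
  (3,9) → (φ(3),φ(9)) = (1,9) ∈ E(G2) ✓
  (4,5) → (φ(4),φ(5)) = (3,4) ∈ E(G2) ✓
  (5,6) → (φ(5),φ(6)) = (3,6) ∈ E(G2) ✓
  (5,8) → (φ(5),φ(8)) = (3,7) ∈ E(G2) ✓
  (5,9) → (φ(5),φ(9)) = (3,9) ∈ E(G2) ✓
  (6,7) → (φ(6),φ(7)) = (2,6) ∈ E(G2) ✓
  (6,8) → (φ(6),φ(8)) = (6,7) ∈ E(G2) ✓
  (6,9) → (φ(6),φ(9)) = (6,9) ∈ E(G2) ✓
All 19 edges of G1 map to edges of G2, and |E(G1)| = |E(G2)| = 19, so φ is a bijection on edges as well as vertices. Hence G1 ≅ G2.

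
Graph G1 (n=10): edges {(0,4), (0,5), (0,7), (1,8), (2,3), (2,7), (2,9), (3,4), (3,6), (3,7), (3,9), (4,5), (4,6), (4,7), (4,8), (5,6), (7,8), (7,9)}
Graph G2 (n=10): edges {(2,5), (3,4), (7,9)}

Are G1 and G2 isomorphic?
No, not isomorphic

The graphs are NOT isomorphic.

Connected components of G1: 1 component(s) with vertex sets [[0, 1, 2, 3, 4, 5, 6, 7, 8, 9]], sizes [10].
Connected components of G2: 7 component(s) with vertex sets [[0], [1], [6], [8], [2, 5], [3, 4], [7, 9]], sizes [1, 1, 1, 1, 2, 2, 2].
The number of connected components (and the multiset of component sizes) is an isomorphism invariant — an isomorphism maps each component of G1 bijectively onto a component of G2. Since G1 has 1 component(s) and G2 has 7, they cannot be isomorphic.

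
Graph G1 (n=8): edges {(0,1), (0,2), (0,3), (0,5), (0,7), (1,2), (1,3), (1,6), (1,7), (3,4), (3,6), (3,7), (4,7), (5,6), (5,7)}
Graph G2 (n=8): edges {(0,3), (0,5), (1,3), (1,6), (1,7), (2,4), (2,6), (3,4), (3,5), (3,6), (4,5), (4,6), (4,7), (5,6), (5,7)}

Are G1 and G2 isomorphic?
Yes, isomorphic

The graphs are isomorphic.
One valid mapping φ: V(G1) → V(G2): 0→3, 1→5, 2→0, 3→4, 4→2, 5→1, 6→7, 7→6

Verify φ preserves adjacency — for each edge of G1, its image is an edge of G2:
  (0,1) → (φ(0),φ(1)) = (3,5) ∈ E(G2) ✓
  (0,2) → (φ(0),φ(2)) = (0,3) ∈ E(G2) ✓
  (0,3) → (φ(0),φ(3)) = (3,4) ∈ E(G2) ✓
  (0,5) → (φ(0),φ(5)) = (1,3) ∈ E(G2) ✓
  (0,7) → (φ(0),φ(7)) = (3,6) ∈ E(G2) ✓
  (1,2) → (φ(1),φ(2)) = (0,5) ∈ E(G2) ✓
  (1,3) → (φ(1),φ(3)) = (4,5) ∈ E(G2) ✓
  (1,6) → (φ(1),φ(6)) = (5,7) ∈ E(G2) ✓
  (1,7) → (φ(1),φ(7)) = (5,6) ∈ E(G2) ✓
  (3,4) → (φ(3),φ(4)) = (2,4) ∈ E(G2) ✓
  (3,6) → (φ(3),φ(6)) = (4,7) ∈ E(G2) ✓
  (3,7) → (φ(3),φ(7)) = (4,6) ∈ E(G2) ✓
  (4,7) → (φ(4),φ(7)) = (2,6) ∈ E(G2) ✓
  (5,6) → (φ(5),φ(6)) = (1,7) ∈ E(G2) ✓
  (5,7) → (φ(5),φ(7)) = (1,6) ∈ E(G2) ✓
All 15 edges of G1 map to edges of G2, and |E(G1)| = |E(G2)| = 15, so φ is a bijection on edges as well as vertices. Hence G1 ≅ G2.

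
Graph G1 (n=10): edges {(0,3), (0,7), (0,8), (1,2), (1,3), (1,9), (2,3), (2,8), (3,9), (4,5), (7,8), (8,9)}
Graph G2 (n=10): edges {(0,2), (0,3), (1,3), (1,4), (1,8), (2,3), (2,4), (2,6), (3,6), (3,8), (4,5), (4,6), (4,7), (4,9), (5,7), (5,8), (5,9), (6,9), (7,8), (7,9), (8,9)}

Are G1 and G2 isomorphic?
No, not isomorphic

The graphs are NOT isomorphic.

Counting triangles (3-cliques): G1 has 3, G2 has 12.
Triangle count is an isomorphism invariant, so differing triangle counts rule out isomorphism.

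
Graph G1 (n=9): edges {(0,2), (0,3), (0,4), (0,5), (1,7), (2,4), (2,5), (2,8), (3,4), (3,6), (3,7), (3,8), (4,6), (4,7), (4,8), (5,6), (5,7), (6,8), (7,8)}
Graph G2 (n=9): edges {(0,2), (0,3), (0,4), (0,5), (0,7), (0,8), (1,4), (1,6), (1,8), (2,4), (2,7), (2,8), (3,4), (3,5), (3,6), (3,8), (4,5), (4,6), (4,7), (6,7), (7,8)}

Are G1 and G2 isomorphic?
No, not isomorphic

The graphs are NOT isomorphic.

Degrees in G1: deg(0)=4, deg(1)=1, deg(2)=4, deg(3)=5, deg(4)=6, deg(5)=4, deg(6)=4, deg(7)=5, deg(8)=5.
Sorted degree sequence of G1: [6, 5, 5, 5, 4, 4, 4, 4, 1].
Degrees in G2: deg(0)=6, deg(1)=3, deg(2)=4, deg(3)=5, deg(4)=7, deg(5)=3, deg(6)=4, deg(7)=5, deg(8)=5.
Sorted degree sequence of G2: [7, 6, 5, 5, 5, 4, 4, 3, 3].
The (sorted) degree sequence is an isomorphism invariant, so since G1 and G2 have different degree sequences they cannot be isomorphic.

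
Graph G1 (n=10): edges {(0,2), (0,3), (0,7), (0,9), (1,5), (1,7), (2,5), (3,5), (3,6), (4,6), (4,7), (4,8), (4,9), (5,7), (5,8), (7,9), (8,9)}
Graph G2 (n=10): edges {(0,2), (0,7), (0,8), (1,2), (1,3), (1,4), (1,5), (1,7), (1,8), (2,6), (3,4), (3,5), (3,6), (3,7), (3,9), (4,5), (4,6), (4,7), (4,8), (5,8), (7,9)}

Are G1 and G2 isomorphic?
No, not isomorphic

The graphs are NOT isomorphic.

Degrees in G1: deg(0)=4, deg(1)=2, deg(2)=2, deg(3)=3, deg(4)=4, deg(5)=5, deg(6)=2, deg(7)=5, deg(8)=3, deg(9)=4.
Sorted degree sequence of G1: [5, 5, 4, 4, 4, 3, 3, 2, 2, 2].
Degrees in G2: deg(0)=3, deg(1)=6, deg(2)=3, deg(3)=6, deg(4)=6, deg(5)=4, deg(6)=3, deg(7)=5, deg(8)=4, deg(9)=2.
Sorted degree sequence of G2: [6, 6, 6, 5, 4, 4, 3, 3, 3, 2].
The (sorted) degree sequence is an isomorphism invariant, so since G1 and G2 have different degree sequences they cannot be isomorphic.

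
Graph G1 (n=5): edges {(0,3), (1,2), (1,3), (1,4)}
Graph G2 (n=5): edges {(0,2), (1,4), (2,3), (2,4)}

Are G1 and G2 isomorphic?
Yes, isomorphic

The graphs are isomorphic.
One valid mapping φ: V(G1) → V(G2): 0→1, 1→2, 2→3, 3→4, 4→0

Verify φ preserves adjacency — for each edge of G1, its image is an edge of G2:
  (0,3) → (φ(0),φ(3)) = (1,4) ∈ E(G2) ✓
  (1,2) → (φ(1),φ(2)) = (2,3) ∈ E(G2) ✓
  (1,3) → (φ(1),φ(3)) = (2,4) ∈ E(G2) ✓
  (1,4) → (φ(1),φ(4)) = (0,2) ∈ E(G2) ✓
All 4 edges of G1 map to edges of G2, and |E(G1)| = |E(G2)| = 4, so φ is a bijection on edges as well as vertices. Hence G1 ≅ G2.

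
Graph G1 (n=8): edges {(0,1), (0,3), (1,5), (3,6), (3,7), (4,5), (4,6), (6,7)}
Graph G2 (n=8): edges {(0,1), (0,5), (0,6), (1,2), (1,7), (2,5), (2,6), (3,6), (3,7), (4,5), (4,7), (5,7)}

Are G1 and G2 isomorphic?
No, not isomorphic

The graphs are NOT isomorphic.

Degrees in G1: deg(0)=2, deg(1)=2, deg(2)=0, deg(3)=3, deg(4)=2, deg(5)=2, deg(6)=3, deg(7)=2.
Sorted degree sequence of G1: [3, 3, 2, 2, 2, 2, 2, 0].
Degrees in G2: deg(0)=3, deg(1)=3, deg(2)=3, deg(3)=2, deg(4)=2, deg(5)=4, deg(6)=3, deg(7)=4.
Sorted degree sequence of G2: [4, 4, 3, 3, 3, 3, 2, 2].
The (sorted) degree sequence is an isomorphism invariant, so since G1 and G2 have different degree sequences they cannot be isomorphic.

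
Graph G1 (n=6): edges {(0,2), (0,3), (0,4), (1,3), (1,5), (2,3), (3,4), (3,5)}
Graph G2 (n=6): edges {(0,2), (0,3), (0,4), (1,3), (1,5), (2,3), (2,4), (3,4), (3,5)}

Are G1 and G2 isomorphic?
No, not isomorphic

The graphs are NOT isomorphic.

Counting edges: G1 has 8 edge(s); G2 has 9 edge(s).
Edge count is an isomorphism invariant (a bijection on vertices induces a bijection on edges), so differing edge counts rule out isomorphism.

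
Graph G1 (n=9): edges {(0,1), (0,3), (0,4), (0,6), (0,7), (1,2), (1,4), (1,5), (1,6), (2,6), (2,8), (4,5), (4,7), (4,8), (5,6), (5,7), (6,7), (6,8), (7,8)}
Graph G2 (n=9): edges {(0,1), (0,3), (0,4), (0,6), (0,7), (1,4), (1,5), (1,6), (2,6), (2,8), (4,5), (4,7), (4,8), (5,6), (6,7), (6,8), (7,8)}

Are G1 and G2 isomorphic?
No, not isomorphic

The graphs are NOT isomorphic.

Counting edges: G1 has 19 edge(s); G2 has 17 edge(s).
Edge count is an isomorphism invariant (a bijection on vertices induces a bijection on edges), so differing edge counts rule out isomorphism.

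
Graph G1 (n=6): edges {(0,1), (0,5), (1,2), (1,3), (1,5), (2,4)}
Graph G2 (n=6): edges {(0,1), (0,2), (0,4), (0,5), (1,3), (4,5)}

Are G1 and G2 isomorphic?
Yes, isomorphic

The graphs are isomorphic.
One valid mapping φ: V(G1) → V(G2): 0→5, 1→0, 2→1, 3→2, 4→3, 5→4

Verify φ preserves adjacency — for each edge of G1, its image is an edge of G2:
  (0,1) → (φ(0),φ(1)) = (0,5) ∈ E(G2) ✓
  (0,5) → (φ(0),φ(5)) = (4,5) ∈ E(G2) ✓
  (1,2) → (φ(1),φ(2)) = (0,1) ∈ E(G2) ✓
  (1,3) → (φ(1),φ(3)) = (0,2) ∈ E(G2) ✓
  (1,5) → (φ(1),φ(5)) = (0,4) ∈ E(G2) ✓
  (2,4) → (φ(2),φ(4)) = (1,3) ∈ E(G2) ✓
All 6 edges of G1 map to edges of G2, and |E(G1)| = |E(G2)| = 6, so φ is a bijection on edges as well as vertices. Hence G1 ≅ G2.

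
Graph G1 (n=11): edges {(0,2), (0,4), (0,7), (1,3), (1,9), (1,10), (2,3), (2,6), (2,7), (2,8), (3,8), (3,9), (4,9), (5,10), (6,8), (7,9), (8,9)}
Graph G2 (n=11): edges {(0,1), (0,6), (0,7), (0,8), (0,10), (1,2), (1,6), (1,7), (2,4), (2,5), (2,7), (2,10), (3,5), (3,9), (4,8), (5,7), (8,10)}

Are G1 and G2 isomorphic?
Yes, isomorphic

The graphs are isomorphic.
One valid mapping φ: V(G1) → V(G2): 0→8, 1→5, 2→0, 3→7, 4→4, 5→9, 6→6, 7→10, 8→1, 9→2, 10→3

Verify φ preserves adjacency — for each edge of G1, its image is an edge of G2:
  (0,2) → (φ(0),φ(2)) = (0,8) ∈ E(G2) ✓
  (0,4) → (φ(0),φ(4)) = (4,8) ∈ E(G2) ✓
  (0,7) → (φ(0),φ(7)) = (8,10) ∈ E(G2) ✓
  (1,3) → (φ(1),φ(3)) = (5,7) ∈ E(G2) ✓
  (1,9) → (φ(1),φ(9)) = (2,5) ∈ E(G2) ✓
  (1,10) → (φ(1),φ(10)) = (3,5) ∈ E(G2) ✓
  (2,3) → (φ(2),φ(3)) = (0,7) ∈ E(G2) ✓
  (2,6) → (φ(2),φ(6)) = (0,6) ∈ E(G2) ✓
  (2,7) → (φ(2),φ(7)) = (0,10) ∈ E(G2) ✓
  (2,8) → (φ(2),φ(8)) = (0,1) ∈ E(G2) ✓
  (3,8) → (φ(3),φ(8)) = (1,7) ∈ E(G2) ✓
  (3,9) → (φ(3),φ(9)) = (2,7) ∈ E(G2) ✓
  (4,9) → (φ(4),φ(9)) = (2,4) ∈ E(G2) ✓
  (5,10) → (φ(5),φ(10)) = (3,9) ∈ E(G2) ✓
  (6,8) → (φ(6),φ(8)) = (1,6) ∈ E(G2) ✓
  (7,9) → (φ(7),φ(9)) = (2,10) ∈ E(G2) ✓
  (8,9) → (φ(8),φ(9)) = (1,2) ∈ E(G2) ✓
All 17 edges of G1 map to edges of G2, and |E(G1)| = |E(G2)| = 17, so φ is a bijection on edges as well as vertices. Hence G1 ≅ G2.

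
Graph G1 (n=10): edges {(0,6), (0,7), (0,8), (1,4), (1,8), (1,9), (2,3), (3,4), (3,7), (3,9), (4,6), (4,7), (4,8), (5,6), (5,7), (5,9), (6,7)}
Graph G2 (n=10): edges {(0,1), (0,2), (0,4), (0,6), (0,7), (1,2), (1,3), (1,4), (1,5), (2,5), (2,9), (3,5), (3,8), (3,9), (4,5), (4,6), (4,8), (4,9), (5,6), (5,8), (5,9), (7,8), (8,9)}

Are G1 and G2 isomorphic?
No, not isomorphic

The graphs are NOT isomorphic.

Counting triangles (3-cliques): G1 has 5, G2 has 15.
Triangle count is an isomorphism invariant, so differing triangle counts rule out isomorphism.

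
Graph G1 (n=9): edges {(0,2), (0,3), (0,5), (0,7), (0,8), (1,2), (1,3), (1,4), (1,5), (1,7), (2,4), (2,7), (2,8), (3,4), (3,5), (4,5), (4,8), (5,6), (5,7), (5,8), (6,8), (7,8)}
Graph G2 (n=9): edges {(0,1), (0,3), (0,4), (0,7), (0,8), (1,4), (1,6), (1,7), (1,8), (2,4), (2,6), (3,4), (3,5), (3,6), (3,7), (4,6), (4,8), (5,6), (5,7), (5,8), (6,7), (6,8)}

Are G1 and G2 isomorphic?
Yes, isomorphic

The graphs are isomorphic.
One valid mapping φ: V(G1) → V(G2): 0→8, 1→7, 2→0, 3→5, 4→3, 5→6, 6→2, 7→1, 8→4

Verify φ preserves adjacency — for each edge of G1, its image is an edge of G2:
  (0,2) → (φ(0),φ(2)) = (0,8) ∈ E(G2) ✓
  (0,3) → (φ(0),φ(3)) = (5,8) ∈ E(G2) ✓
  (0,5) → (φ(0),φ(5)) = (6,8) ∈ E(G2) ✓
  (0,7) → (φ(0),φ(7)) = (1,8) ∈ E(G2) ✓
  (0,8) → (φ(0),φ(8)) = (4,8) ∈ E(G2) ✓
  (1,2) → (φ(1),φ(2)) = (0,7) ∈ E(G2) ✓
  (1,3) → (φ(1),φ(3)) = (5,7) ∈ E(G2) ✓
  (1,4) → (φ(1),φ(4)) = (3,7) ∈ E(G2) ✓
  (1,5) → (φ(1),φ(5)) = (6,7) ∈ E(G2) ✓
  (1,7) → (φ(1),φ(7)) = (1,7) ∈ E(G2) ✓
  (2,4) → (φ(2),φ(4)) = (0,3) ∈ E(G2) ✓
  (2,7) → (φ(2),φ(7)) = (0,1) ∈ E(G2) ✓
  (2,8) → (φ(2),φ(8)) = (0,4) ∈ E(G2) ✓
  (3,4) → (φ(3),φ(4)) = (3,5) ∈ E(G2) ✓
  (3,5) → (φ(3),φ(5)) = (5,6) ∈ E(G2) ✓
  (4,5) → (φ(4),φ(5)) = (3,6) ∈ E(G2) ✓
  (4,8) → (φ(4),φ(8)) = (3,4) ∈ E(G2) ✓
  (5,6) → (φ(5),φ(6)) = (2,6) ∈ E(G2) ✓
  (5,7) → (φ(5),φ(7)) = (1,6) ∈ E(G2) ✓
  (5,8) → (φ(5),φ(8)) = (4,6) ∈ E(G2) ✓
  (6,8) → (φ(6),φ(8)) = (2,4) ∈ E(G2) ✓
  (7,8) → (φ(7),φ(8)) = (1,4) ∈ E(G2) ✓
All 22 edges of G1 map to edges of G2, and |E(G1)| = |E(G2)| = 22, so φ is a bijection on edges as well as vertices. Hence G1 ≅ G2.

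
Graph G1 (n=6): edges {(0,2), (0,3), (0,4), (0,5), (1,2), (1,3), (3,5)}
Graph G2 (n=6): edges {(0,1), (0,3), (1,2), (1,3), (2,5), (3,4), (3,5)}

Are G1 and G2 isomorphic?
Yes, isomorphic

The graphs are isomorphic.
One valid mapping φ: V(G1) → V(G2): 0→3, 1→2, 2→5, 3→1, 4→4, 5→0

Verify φ preserves adjacency — for each edge of G1, its image is an edge of G2:
  (0,2) → (φ(0),φ(2)) = (3,5) ∈ E(G2) ✓
  (0,3) → (φ(0),φ(3)) = (1,3) ∈ E(G2) ✓
  (0,4) → (φ(0),φ(4)) = (3,4) ∈ E(G2) ✓
  (0,5) → (φ(0),φ(5)) = (0,3) ∈ E(G2) ✓
  (1,2) → (φ(1),φ(2)) = (2,5) ∈ E(G2) ✓
  (1,3) → (φ(1),φ(3)) = (1,2) ∈ E(G2) ✓
  (3,5) → (φ(3),φ(5)) = (0,1) ∈ E(G2) ✓
All 7 edges of G1 map to edges of G2, and |E(G1)| = |E(G2)| = 7, so φ is a bijection on edges as well as vertices. Hence G1 ≅ G2.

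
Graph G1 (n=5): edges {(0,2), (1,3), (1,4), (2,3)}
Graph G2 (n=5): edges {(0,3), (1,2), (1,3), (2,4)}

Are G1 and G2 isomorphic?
Yes, isomorphic

The graphs are isomorphic.
One valid mapping φ: V(G1) → V(G2): 0→4, 1→3, 2→2, 3→1, 4→0

Verify φ preserves adjacency — for each edge of G1, its image is an edge of G2:
  (0,2) → (φ(0),φ(2)) = (2,4) ∈ E(G2) ✓
  (1,3) → (φ(1),φ(3)) = (1,3) ∈ E(G2) ✓
  (1,4) → (φ(1),φ(4)) = (0,3) ∈ E(G2) ✓
  (2,3) → (φ(2),φ(3)) = (1,2) ∈ E(G2) ✓
All 4 edges of G1 map to edges of G2, and |E(G1)| = |E(G2)| = 4, so φ is a bijection on edges as well as vertices. Hence G1 ≅ G2.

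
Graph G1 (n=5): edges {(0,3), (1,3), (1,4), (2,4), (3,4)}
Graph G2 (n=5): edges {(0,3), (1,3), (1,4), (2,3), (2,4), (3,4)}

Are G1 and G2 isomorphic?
No, not isomorphic

The graphs are NOT isomorphic.

Counting edges: G1 has 5 edge(s); G2 has 6 edge(s).
Edge count is an isomorphism invariant (a bijection on vertices induces a bijection on edges), so differing edge counts rule out isomorphism.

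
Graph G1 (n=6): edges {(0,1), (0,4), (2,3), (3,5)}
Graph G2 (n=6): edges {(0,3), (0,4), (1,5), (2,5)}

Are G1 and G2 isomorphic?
Yes, isomorphic

The graphs are isomorphic.
One valid mapping φ: V(G1) → V(G2): 0→0, 1→4, 2→1, 3→5, 4→3, 5→2

Verify φ preserves adjacency — for each edge of G1, its image is an edge of G2:
  (0,1) → (φ(0),φ(1)) = (0,4) ∈ E(G2) ✓
  (0,4) → (φ(0),φ(4)) = (0,3) ∈ E(G2) ✓
  (2,3) → (φ(2),φ(3)) = (1,5) ∈ E(G2) ✓
  (3,5) → (φ(3),φ(5)) = (2,5) ∈ E(G2) ✓
All 4 edges of G1 map to edges of G2, and |E(G1)| = |E(G2)| = 4, so φ is a bijection on edges as well as vertices. Hence G1 ≅ G2.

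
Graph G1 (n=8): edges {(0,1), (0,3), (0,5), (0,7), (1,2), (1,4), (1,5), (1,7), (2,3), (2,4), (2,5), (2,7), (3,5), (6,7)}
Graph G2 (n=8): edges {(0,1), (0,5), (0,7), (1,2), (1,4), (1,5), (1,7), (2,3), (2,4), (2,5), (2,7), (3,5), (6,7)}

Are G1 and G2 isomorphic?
No, not isomorphic

The graphs are NOT isomorphic.

Counting edges: G1 has 14 edge(s); G2 has 13 edge(s).
Edge count is an isomorphism invariant (a bijection on vertices induces a bijection on edges), so differing edge counts rule out isomorphism.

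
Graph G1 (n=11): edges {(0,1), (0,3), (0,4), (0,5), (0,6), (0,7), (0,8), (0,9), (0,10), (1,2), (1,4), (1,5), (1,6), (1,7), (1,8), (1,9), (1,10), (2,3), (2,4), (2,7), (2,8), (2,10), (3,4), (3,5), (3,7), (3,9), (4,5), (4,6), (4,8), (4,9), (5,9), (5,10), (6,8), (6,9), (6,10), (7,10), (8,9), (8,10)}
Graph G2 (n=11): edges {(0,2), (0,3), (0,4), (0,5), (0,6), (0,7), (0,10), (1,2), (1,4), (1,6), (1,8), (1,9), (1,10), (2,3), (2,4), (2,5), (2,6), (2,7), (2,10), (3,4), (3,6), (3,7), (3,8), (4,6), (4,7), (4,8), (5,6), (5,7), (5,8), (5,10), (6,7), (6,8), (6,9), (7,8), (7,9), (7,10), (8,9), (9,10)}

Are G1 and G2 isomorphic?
Yes, isomorphic

The graphs are isomorphic.
One valid mapping φ: V(G1) → V(G2): 0→7, 1→6, 2→1, 3→10, 4→2, 5→5, 6→3, 7→9, 8→4, 9→0, 10→8

Verify φ preserves adjacency — for each edge of G1, its image is an edge of G2:
  (0,1) → (φ(0),φ(1)) = (6,7) ∈ E(G2) ✓
  (0,3) → (φ(0),φ(3)) = (7,10) ∈ E(G2) ✓
  (0,4) → (φ(0),φ(4)) = (2,7) ∈ E(G2) ✓
  (0,5) → (φ(0),φ(5)) = (5,7) ∈ E(G2) ✓
  (0,6) → (φ(0),φ(6)) = (3,7) ∈ E(G2) ✓
  (0,7) → (φ(0),φ(7)) = (7,9) ∈ E(G2) ✓
  (0,8) → (φ(0),φ(8)) = (4,7) ∈ E(G2) ✓
  (0,9) → (φ(0),φ(9)) = (0,7) ∈ E(G2) ✓
  (0,10) → (φ(0),φ(10)) = (7,8) ∈ E(G2) ✓
  (1,2) → (φ(1),φ(2)) = (1,6) ∈ E(G2) ✓
  (1,4) → (φ(1),φ(4)) = (2,6) ∈ E(G2) ✓
  (1,5) → (φ(1),φ(5)) = (5,6) ∈ E(G2) ✓
  (1,6) → (φ(1),φ(6)) = (3,6) ∈ E(G2) ✓
  (1,7) → (φ(1),φ(7)) = (6,9) ∈ E(G2) ✓
  (1,8) → (φ(1),φ(8)) = (4,6) ∈ E(G2) ✓
  (1,9) → (φ(1),φ(9)) = (0,6) ∈ E(G2) ✓
  (1,10) → (φ(1),φ(10)) = (6,8) ∈ E(G2) ✓
  (2,3) → (φ(2),φ(3)) = (1,10) ∈ E(G2) ✓
  (2,4) → (φ(2),φ(4)) = (1,2) ∈ E(G2) ✓
  (2,7) → (φ(2),φ(7)) = (1,9) ∈ E(G2) ✓
  (2,8) → (φ(2),φ(8)) = (1,4) ∈ E(G2) ✓
  (2,10) → (φ(2),φ(10)) = (1,8) ∈ E(G2) ✓
  (3,4) → (φ(3),φ(4)) = (2,10) ∈ E(G2) ✓
  (3,5) → (φ(3),φ(5)) = (5,10) ∈ E(G2) ✓
  (3,7) → (φ(3),φ(7)) = (9,10) ∈ E(G2) ✓
  (3,9) → (φ(3),φ(9)) = (0,10) ∈ E(G2) ✓
  (4,5) → (φ(4),φ(5)) = (2,5) ∈ E(G2) ✓
  (4,6) → (φ(4),φ(6)) = (2,3) ∈ E(G2) ✓
  (4,8) → (φ(4),φ(8)) = (2,4) ∈ E(G2) ✓
  (4,9) → (φ(4),φ(9)) = (0,2) ∈ E(G2) ✓
  (5,9) → (φ(5),φ(9)) = (0,5) ∈ E(G2) ✓
  (5,10) → (φ(5),φ(10)) = (5,8) ∈ E(G2) ✓
  (6,8) → (φ(6),φ(8)) = (3,4) ∈ E(G2) ✓
  (6,9) → (φ(6),φ(9)) = (0,3) ∈ E(G2) ✓
  (6,10) → (φ(6),φ(10)) = (3,8) ∈ E(G2) ✓
  (7,10) → (φ(7),φ(10)) = (8,9) ∈ E(G2) ✓
  (8,9) → (φ(8),φ(9)) = (0,4) ∈ E(G2) ✓
  (8,10) → (φ(8),φ(10)) = (4,8) ∈ E(G2) ✓
All 38 edges of G1 map to edges of G2, and |E(G1)| = |E(G2)| = 38, so φ is a bijection on edges as well as vertices. Hence G1 ≅ G2.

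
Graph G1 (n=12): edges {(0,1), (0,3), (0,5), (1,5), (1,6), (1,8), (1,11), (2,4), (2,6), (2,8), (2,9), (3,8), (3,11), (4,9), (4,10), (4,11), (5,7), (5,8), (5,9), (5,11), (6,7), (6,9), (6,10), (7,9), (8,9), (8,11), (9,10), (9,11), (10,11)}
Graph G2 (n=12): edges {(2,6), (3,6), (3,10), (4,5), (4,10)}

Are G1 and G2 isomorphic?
No, not isomorphic

The graphs are NOT isomorphic.

Connected components of G1: 1 component(s) with vertex sets [[0, 1, 2, 3, 4, 5, 6, 7, 8, 9, 10, 11]], sizes [12].
Connected components of G2: 7 component(s) with vertex sets [[0], [1], [7], [8], [9], [11], [2, 3, 4, 5, 6, 10]], sizes [1, 1, 1, 1, 1, 1, 6].
The number of connected components (and the multiset of component sizes) is an isomorphism invariant — an isomorphism maps each component of G1 bijectively onto a component of G2. Since G1 has 1 component(s) and G2 has 7, they cannot be isomorphic.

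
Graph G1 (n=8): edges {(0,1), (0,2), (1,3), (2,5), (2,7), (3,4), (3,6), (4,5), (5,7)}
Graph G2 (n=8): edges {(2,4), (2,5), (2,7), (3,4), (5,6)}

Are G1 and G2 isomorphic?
No, not isomorphic

The graphs are NOT isomorphic.

Connected components of G1: 1 component(s) with vertex sets [[0, 1, 2, 3, 4, 5, 6, 7]], sizes [8].
Connected components of G2: 3 component(s) with vertex sets [[0], [1], [2, 3, 4, 5, 6, 7]], sizes [1, 1, 6].
The number of connected components (and the multiset of component sizes) is an isomorphism invariant — an isomorphism maps each component of G1 bijectively onto a component of G2. Since G1 has 1 component(s) and G2 has 3, they cannot be isomorphic.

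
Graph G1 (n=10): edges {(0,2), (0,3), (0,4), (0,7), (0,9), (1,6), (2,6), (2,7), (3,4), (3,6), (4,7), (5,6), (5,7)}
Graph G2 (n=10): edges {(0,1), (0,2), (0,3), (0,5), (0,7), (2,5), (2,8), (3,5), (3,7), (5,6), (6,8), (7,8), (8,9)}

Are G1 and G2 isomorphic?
Yes, isomorphic

The graphs are isomorphic.
One valid mapping φ: V(G1) → V(G2): 0→0, 1→9, 2→2, 3→7, 4→3, 5→6, 6→8, 7→5, 8→4, 9→1

Verify φ preserves adjacency — for each edge of G1, its image is an edge of G2:
  (0,2) → (φ(0),φ(2)) = (0,2) ∈ E(G2) ✓
  (0,3) → (φ(0),φ(3)) = (0,7) ∈ E(G2) ✓
  (0,4) → (φ(0),φ(4)) = (0,3) ∈ E(G2) ✓
  (0,7) → (φ(0),φ(7)) = (0,5) ∈ E(G2) ✓
  (0,9) → (φ(0),φ(9)) = (0,1) ∈ E(G2) ✓
  (1,6) → (φ(1),φ(6)) = (8,9) ∈ E(G2) ✓
  (2,6) → (φ(2),φ(6)) = (2,8) ∈ E(G2) ✓
  (2,7) → (φ(2),φ(7)) = (2,5) ∈ E(G2) ✓
  (3,4) → (φ(3),φ(4)) = (3,7) ∈ E(G2) ✓
  (3,6) → (φ(3),φ(6)) = (7,8) ∈ E(G2) ✓
  (4,7) → (φ(4),φ(7)) = (3,5) ∈ E(G2) ✓
  (5,6) → (φ(5),φ(6)) = (6,8) ∈ E(G2) ✓
  (5,7) → (φ(5),φ(7)) = (5,6) ∈ E(G2) ✓
All 13 edges of G1 map to edges of G2, and |E(G1)| = |E(G2)| = 13, so φ is a bijection on edges as well as vertices. Hence G1 ≅ G2.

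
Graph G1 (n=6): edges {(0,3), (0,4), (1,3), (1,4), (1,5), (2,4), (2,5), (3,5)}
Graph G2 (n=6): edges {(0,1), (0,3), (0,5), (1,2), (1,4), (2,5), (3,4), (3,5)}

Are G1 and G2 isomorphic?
Yes, isomorphic

The graphs are isomorphic.
One valid mapping φ: V(G1) → V(G2): 0→4, 1→0, 2→2, 3→3, 4→1, 5→5

Verify φ preserves adjacency — for each edge of G1, its image is an edge of G2:
  (0,3) → (φ(0),φ(3)) = (3,4) ∈ E(G2) ✓
  (0,4) → (φ(0),φ(4)) = (1,4) ∈ E(G2) ✓
  (1,3) → (φ(1),φ(3)) = (0,3) ∈ E(G2) ✓
  (1,4) → (φ(1),φ(4)) = (0,1) ∈ E(G2) ✓
  (1,5) → (φ(1),φ(5)) = (0,5) ∈ E(G2) ✓
  (2,4) → (φ(2),φ(4)) = (1,2) ∈ E(G2) ✓
  (2,5) → (φ(2),φ(5)) = (2,5) ∈ E(G2) ✓
  (3,5) → (φ(3),φ(5)) = (3,5) ∈ E(G2) ✓
All 8 edges of G1 map to edges of G2, and |E(G1)| = |E(G2)| = 8, so φ is a bijection on edges as well as vertices. Hence G1 ≅ G2.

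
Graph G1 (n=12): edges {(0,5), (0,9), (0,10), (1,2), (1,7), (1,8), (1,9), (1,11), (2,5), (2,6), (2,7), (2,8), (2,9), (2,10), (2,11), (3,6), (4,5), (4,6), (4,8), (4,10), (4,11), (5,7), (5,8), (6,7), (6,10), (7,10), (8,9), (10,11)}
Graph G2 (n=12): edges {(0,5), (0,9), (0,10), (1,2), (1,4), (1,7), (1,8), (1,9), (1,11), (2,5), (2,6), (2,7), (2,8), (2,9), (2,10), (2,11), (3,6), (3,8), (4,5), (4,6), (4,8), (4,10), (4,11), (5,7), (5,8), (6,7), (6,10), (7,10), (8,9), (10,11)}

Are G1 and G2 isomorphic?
No, not isomorphic

The graphs are NOT isomorphic.

Counting edges: G1 has 28 edge(s); G2 has 30 edge(s).
Edge count is an isomorphism invariant (a bijection on vertices induces a bijection on edges), so differing edge counts rule out isomorphism.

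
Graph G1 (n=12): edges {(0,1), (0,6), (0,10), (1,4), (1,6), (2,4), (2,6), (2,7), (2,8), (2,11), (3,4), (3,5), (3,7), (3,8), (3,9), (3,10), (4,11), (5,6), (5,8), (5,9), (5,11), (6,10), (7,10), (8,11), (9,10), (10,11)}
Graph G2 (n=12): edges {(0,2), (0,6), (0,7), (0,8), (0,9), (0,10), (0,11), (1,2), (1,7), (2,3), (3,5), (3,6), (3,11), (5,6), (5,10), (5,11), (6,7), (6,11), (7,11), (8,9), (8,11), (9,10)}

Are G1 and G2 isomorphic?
No, not isomorphic

The graphs are NOT isomorphic.

Degrees in G1: deg(0)=3, deg(1)=3, deg(2)=5, deg(3)=6, deg(4)=4, deg(5)=5, deg(6)=5, deg(7)=3, deg(8)=4, deg(9)=3, deg(10)=6, deg(11)=5.
Sorted degree sequence of G1: [6, 6, 5, 5, 5, 5, 4, 4, 3, 3, 3, 3].
Degrees in G2: deg(0)=7, deg(1)=2, deg(2)=3, deg(3)=4, deg(4)=0, deg(5)=4, deg(6)=5, deg(7)=4, deg(8)=3, deg(9)=3, deg(10)=3, deg(11)=6.
Sorted degree sequence of G2: [7, 6, 5, 4, 4, 4, 3, 3, 3, 3, 2, 0].
The (sorted) degree sequence is an isomorphism invariant, so since G1 and G2 have different degree sequences they cannot be isomorphic.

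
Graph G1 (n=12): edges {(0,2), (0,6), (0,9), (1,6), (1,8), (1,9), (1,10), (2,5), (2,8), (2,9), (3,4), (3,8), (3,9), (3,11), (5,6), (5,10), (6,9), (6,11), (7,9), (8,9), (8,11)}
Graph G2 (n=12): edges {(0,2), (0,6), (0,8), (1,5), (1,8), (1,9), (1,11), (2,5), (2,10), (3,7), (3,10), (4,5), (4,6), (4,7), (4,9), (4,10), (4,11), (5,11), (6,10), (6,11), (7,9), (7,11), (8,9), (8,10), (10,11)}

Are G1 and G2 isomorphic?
No, not isomorphic

The graphs are NOT isomorphic.

Counting triangles (3-cliques): G1 has 7, G2 has 9.
Triangle count is an isomorphism invariant, so differing triangle counts rule out isomorphism.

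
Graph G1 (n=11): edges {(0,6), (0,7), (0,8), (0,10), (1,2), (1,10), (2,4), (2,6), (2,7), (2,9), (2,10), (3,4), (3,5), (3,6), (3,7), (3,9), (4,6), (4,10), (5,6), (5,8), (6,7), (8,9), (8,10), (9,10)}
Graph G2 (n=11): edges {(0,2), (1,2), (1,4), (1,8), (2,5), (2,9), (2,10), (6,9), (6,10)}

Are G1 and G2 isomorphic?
No, not isomorphic

The graphs are NOT isomorphic.

Connected components of G1: 1 component(s) with vertex sets [[0, 1, 2, 3, 4, 5, 6, 7, 8, 9, 10]], sizes [11].
Connected components of G2: 3 component(s) with vertex sets [[3], [7], [0, 1, 2, 4, 5, 6, 8, 9, 10]], sizes [1, 1, 9].
The number of connected components (and the multiset of component sizes) is an isomorphism invariant — an isomorphism maps each component of G1 bijectively onto a component of G2. Since G1 has 1 component(s) and G2 has 3, they cannot be isomorphic.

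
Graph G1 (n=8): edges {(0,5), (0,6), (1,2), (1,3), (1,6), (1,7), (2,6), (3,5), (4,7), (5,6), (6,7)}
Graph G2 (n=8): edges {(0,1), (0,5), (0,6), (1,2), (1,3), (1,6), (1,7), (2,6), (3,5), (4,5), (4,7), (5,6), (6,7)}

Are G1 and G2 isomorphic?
No, not isomorphic

The graphs are NOT isomorphic.

Counting edges: G1 has 11 edge(s); G2 has 13 edge(s).
Edge count is an isomorphism invariant (a bijection on vertices induces a bijection on edges), so differing edge counts rule out isomorphism.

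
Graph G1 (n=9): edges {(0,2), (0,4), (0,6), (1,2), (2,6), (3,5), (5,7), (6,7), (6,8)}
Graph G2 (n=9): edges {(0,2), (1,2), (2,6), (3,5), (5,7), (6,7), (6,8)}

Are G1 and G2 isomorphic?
No, not isomorphic

The graphs are NOT isomorphic.

Counting edges: G1 has 9 edge(s); G2 has 7 edge(s).
Edge count is an isomorphism invariant (a bijection on vertices induces a bijection on edges), so differing edge counts rule out isomorphism.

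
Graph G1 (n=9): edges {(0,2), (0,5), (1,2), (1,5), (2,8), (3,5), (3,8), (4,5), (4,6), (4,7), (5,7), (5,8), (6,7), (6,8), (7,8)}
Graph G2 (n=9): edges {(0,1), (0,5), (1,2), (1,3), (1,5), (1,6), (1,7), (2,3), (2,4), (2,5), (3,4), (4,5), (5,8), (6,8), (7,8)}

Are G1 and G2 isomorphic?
Yes, isomorphic

The graphs are isomorphic.
One valid mapping φ: V(G1) → V(G2): 0→7, 1→6, 2→8, 3→0, 4→3, 5→1, 6→4, 7→2, 8→5

Verify φ preserves adjacency — for each edge of G1, its image is an edge of G2:
  (0,2) → (φ(0),φ(2)) = (7,8) ∈ E(G2) ✓
  (0,5) → (φ(0),φ(5)) = (1,7) ∈ E(G2) ✓
  (1,2) → (φ(1),φ(2)) = (6,8) ∈ E(G2) ✓
  (1,5) → (φ(1),φ(5)) = (1,6) ∈ E(G2) ✓
  (2,8) → (φ(2),φ(8)) = (5,8) ∈ E(G2) ✓
  (3,5) → (φ(3),φ(5)) = (0,1) ∈ E(G2) ✓
  (3,8) → (φ(3),φ(8)) = (0,5) ∈ E(G2) ✓
  (4,5) → (φ(4),φ(5)) = (1,3) ∈ E(G2) ✓
  (4,6) → (φ(4),φ(6)) = (3,4) ∈ E(G2) ✓
  (4,7) → (φ(4),φ(7)) = (2,3) ∈ E(G2) ✓
  (5,7) → (φ(5),φ(7)) = (1,2) ∈ E(G2) ✓
  (5,8) → (φ(5),φ(8)) = (1,5) ∈ E(G2) ✓
  (6,7) → (φ(6),φ(7)) = (2,4) ∈ E(G2) ✓
  (6,8) → (φ(6),φ(8)) = (4,5) ∈ E(G2) ✓
  (7,8) → (φ(7),φ(8)) = (2,5) ∈ E(G2) ✓
All 15 edges of G1 map to edges of G2, and |E(G1)| = |E(G2)| = 15, so φ is a bijection on edges as well as vertices. Hence G1 ≅ G2.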